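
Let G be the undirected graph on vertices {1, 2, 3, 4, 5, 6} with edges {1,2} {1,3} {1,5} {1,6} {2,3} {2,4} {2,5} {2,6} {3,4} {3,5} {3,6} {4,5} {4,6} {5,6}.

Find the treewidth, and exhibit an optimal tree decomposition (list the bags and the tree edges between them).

Treewidth 4.
Bags: B1 = {2, 3, 4, 5, 6}  B2 = {1, 2, 3, 5, 6}
Tree: B1–B2

Every bag has size at most 5, so the width is 5 − 1 = 4 and tw(G) ≤ 4. On the other hand G contains the 5-clique {1, 2, 3, 5, 6}. A clique must lie in a single bag of any decomposition, so no decomposition can have width below 4. The upper and lower bounds meet at 4, so that is the treewidth.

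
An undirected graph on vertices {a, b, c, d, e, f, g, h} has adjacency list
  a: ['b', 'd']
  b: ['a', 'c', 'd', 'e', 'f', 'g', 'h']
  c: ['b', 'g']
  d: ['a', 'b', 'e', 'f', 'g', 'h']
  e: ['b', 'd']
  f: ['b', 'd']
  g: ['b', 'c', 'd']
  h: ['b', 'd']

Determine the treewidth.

A width-2 tree decomposition is:
Bags: B1 = {b, d, g}  B2 = {b, d, f}  B3 = {b, c, g}  B4 = {b, d, h}  B5 = {a, b, d}  B6 = {b, d, e}
Tree: B1–B2, B1–B3, B1–B4, B1–B5, B2–B6
Each bag holds 3 vertices, so the decomposition has width 2, which upper-bounds the treewidth. On the other hand G contains the 3-clique {b, d, f}. A clique must lie in a single bag of any decomposition, so no decomposition can have width below 2. Hence tw(G) = 2 exactly.

2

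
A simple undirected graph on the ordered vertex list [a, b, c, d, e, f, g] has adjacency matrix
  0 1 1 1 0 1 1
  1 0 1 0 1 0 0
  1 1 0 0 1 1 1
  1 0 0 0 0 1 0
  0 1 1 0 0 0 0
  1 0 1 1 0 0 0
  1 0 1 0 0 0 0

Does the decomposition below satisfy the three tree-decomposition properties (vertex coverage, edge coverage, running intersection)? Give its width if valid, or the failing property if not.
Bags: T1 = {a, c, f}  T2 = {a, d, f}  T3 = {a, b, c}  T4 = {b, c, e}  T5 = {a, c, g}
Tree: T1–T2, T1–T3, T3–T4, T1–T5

Checking the three conditions: (i) the bags cover all of {a, b, c, d, e, f, g}; (ii) for each edge, some bag contains both endpoints; (iii) the bags containing any fixed vertex form a subtree. All hold, so the decomposition is valid with width 3 − 1 = 2.

Yes; width 2.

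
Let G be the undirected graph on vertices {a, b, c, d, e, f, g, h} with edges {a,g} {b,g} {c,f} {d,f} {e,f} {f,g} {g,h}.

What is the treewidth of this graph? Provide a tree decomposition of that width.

Each bag holds 2 vertices, so the decomposition has width 1, which upper-bounds the treewidth. G has an edge, so its treewidth is at least 1. The upper and lower bounds meet at 1, so that is the treewidth.

Treewidth 1.
One such decomposition:
Bags: B1 = {f, g}  B2 = {e, f}  B3 = {a, g}  B4 = {g, h}  B5 = {d, f}  B6 = {b, g}  B7 = {c, f}
Tree: B1–B2, B1–B3, B3–B4, B2–B5, B3–B6, B2–B7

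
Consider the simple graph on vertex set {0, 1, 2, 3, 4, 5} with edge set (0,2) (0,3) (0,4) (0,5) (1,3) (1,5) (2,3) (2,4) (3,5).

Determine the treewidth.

2

A width-2 tree decomposition is:
Bags: B1 = {1, 3, 5}  B2 = {0, 3, 5}  B3 = {0, 2, 3}  B4 = {0, 2, 4}
Tree: B1–B2, B2–B3, B3–B4
Each bag holds 3 vertices, so the decomposition has width 2, which upper-bounds the treewidth. On the other hand G contains the 3-clique {0, 2, 3}. A clique must lie in a single bag of any decomposition, so no decomposition can have width below 2. Hence tw(G) = 2 exactly.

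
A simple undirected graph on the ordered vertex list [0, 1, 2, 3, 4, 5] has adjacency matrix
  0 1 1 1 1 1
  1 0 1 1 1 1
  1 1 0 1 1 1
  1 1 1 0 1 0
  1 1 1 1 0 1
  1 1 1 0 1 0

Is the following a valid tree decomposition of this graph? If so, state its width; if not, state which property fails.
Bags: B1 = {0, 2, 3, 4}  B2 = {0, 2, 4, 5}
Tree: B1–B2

No — vertex 1 appears in no bag.

A tree decomposition must satisfy three properties: every vertex lies in some bag; for every edge, both endpoints lie together in some bag; and for every vertex, the bags containing it form a connected subtree. Here vertex 1 appears in no bag, so the decomposition is invalid.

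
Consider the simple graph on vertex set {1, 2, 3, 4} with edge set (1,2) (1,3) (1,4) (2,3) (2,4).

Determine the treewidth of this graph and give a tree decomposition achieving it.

Treewidth 2.
One optimal decomposition is:
Bags: B1 = {1, 2, 4}  B2 = {1, 2, 3}
Tree: B1–B2

Every bag has size at most 3, so the width is 3 − 1 = 2 and tw(G) ≤ 2. On the other hand G contains the 3-clique {1, 2, 3}. A clique must lie in a single bag of any decomposition, so no decomposition can have width below 2. The upper and lower bounds meet at 2, so that is the treewidth.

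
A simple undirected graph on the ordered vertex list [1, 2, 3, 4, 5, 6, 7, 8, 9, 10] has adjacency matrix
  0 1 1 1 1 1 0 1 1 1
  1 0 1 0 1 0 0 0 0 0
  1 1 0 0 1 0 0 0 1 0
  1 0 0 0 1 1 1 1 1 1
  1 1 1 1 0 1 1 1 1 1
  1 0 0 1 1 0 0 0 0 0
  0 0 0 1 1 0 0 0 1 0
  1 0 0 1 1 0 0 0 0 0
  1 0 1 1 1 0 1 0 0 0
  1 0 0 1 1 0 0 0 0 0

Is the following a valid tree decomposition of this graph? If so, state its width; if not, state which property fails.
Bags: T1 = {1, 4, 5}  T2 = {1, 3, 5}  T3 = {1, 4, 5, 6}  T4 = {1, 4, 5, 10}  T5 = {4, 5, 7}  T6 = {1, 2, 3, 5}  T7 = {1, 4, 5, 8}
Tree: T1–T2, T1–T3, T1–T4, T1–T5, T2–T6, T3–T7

No — vertex 9 appears in no bag.

A tree decomposition must satisfy three properties: every vertex lies in some bag; for every edge, both endpoints lie together in some bag; and for every vertex, the bags containing it form a connected subtree. Here vertex 9 appears in no bag, so the decomposition is invalid.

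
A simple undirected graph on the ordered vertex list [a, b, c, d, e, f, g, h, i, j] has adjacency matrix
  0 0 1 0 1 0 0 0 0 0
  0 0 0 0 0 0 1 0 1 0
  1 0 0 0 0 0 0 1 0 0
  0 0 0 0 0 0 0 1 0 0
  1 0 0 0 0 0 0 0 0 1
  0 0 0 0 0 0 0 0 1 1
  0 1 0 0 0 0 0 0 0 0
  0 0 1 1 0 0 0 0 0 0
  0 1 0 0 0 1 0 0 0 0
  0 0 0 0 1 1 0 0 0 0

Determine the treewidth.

1

A width-1 tree decomposition is:
Bags: B1 = {d, h}  B2 = {c, h}  B3 = {a, c}  B4 = {a, e}  B5 = {e, j}  B6 = {f, j}  B7 = {f, i}  B8 = {b, i}  B9 = {b, g}
Tree: B1–B2, B2–B3, B3–B4, B4–B5, B5–B6, B6–B7, B7–B8, B8–B9
Every bag has size at most 2, so the width is 2 − 1 = 1 and tw(G) ≤ 1. Since G has at least one edge (e.g. d–h), it is not an edgeless graph, so tw(G) ≥ 1. The upper and lower bounds meet at 1, so that is the treewidth.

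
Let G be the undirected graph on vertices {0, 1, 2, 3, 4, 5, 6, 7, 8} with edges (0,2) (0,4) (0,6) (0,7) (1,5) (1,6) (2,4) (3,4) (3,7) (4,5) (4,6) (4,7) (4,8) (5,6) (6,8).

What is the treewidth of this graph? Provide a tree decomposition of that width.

The largest bag has 3 vertices, giving width 2; this decomposition certifies tw(G) ≤ 2. On the other hand G contains the 3-clique {1, 5, 6}. A clique must lie in a single bag of any decomposition, so no decomposition can have width below 2. Hence tw(G) = 2 exactly.

Treewidth 2.
One optimal decomposition is:
Bags: B1 = {4, 6, 8}  B2 = {4, 5, 6}  B3 = {0, 4, 6}  B4 = {1, 5, 6}  B5 = {0, 4, 7}  B6 = {3, 4, 7}  B7 = {0, 2, 4}
Tree: B1–B2, B1–B3, B2–B4, B3–B5, B5–B6, B3–B7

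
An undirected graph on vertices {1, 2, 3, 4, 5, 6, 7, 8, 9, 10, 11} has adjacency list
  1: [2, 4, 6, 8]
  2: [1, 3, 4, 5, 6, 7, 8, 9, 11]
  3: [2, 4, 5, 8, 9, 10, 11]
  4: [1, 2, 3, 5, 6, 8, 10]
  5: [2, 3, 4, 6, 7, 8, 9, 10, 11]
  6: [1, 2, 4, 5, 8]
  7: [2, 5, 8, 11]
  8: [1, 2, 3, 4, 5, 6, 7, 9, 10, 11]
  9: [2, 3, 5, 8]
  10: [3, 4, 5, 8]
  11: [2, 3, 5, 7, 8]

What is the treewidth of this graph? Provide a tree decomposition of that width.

Every bag has size at most 5, so the width is 5 − 1 = 4 and tw(G) ≤ 4. Conversely, {1, 2, 4, 6, 8} is a clique of size 5, and the vertices of any clique must share a bag in every tree decomposition; so some bag has ≥ 5 vertices and tw(G) ≥ 4. Therefore the treewidth is 4.

Treewidth 4.
One optimal decomposition is:
Bags: B1 = {2, 3, 5, 8, 11}  B2 = {2, 3, 4, 5, 8}  B3 = {2, 4, 5, 6, 8}  B4 = {2, 3, 5, 8, 9}  B5 = {1, 2, 4, 6, 8}  B6 = {3, 4, 5, 8, 10}  B7 = {2, 5, 7, 8, 11}
Tree: B1–B2, B2–B3, B1–B4, B3–B5, B2–B6, B1–B7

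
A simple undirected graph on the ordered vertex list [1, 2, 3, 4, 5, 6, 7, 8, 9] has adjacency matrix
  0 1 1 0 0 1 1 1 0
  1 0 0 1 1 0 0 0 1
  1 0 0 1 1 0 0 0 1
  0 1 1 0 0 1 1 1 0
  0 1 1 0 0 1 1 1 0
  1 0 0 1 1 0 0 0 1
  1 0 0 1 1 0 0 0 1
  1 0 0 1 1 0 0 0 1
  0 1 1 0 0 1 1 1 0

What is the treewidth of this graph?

4

A width-4 tree decomposition is:
Bags: B1 = {1, 2, 4, 5, 9}  B2 = {1, 4, 5, 6, 9}  B3 = {1, 4, 5, 7, 9}  B4 = {1, 4, 5, 8, 9}  B5 = {1, 3, 4, 5, 9}
Tree: B1–B2, B2–B3, B3–B4, B4–B5
Every bag has size at most 5, so the width is 5 − 1 = 4 and tw(G) ≤ 4. For the lower bound: the 5 vertex sets {2,9}, {4,6}, {1,7}, {5}, {8} are disjoint, each induces a connected subgraph, and every pair is joined by at least one edge of G. Contracting each set to a single vertex therefore yields K_{5} as a minor, and since treewidth is minor-monotone, tw(G) ≥ tw(K_{5}) = 4. Hence tw(G) = 4 exactly.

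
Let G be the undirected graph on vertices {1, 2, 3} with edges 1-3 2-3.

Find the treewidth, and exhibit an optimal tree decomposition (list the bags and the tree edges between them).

Treewidth 1.
One optimal decomposition is:
Bags: B1 = {2, 3}  B2 = {1, 3}
Tree: B1–B2

Every bag has size at most 2, so the width is 2 − 1 = 1 and tw(G) ≤ 1. G has an edge, so its treewidth is at least 1. The upper and lower bounds meet at 1, so that is the treewidth.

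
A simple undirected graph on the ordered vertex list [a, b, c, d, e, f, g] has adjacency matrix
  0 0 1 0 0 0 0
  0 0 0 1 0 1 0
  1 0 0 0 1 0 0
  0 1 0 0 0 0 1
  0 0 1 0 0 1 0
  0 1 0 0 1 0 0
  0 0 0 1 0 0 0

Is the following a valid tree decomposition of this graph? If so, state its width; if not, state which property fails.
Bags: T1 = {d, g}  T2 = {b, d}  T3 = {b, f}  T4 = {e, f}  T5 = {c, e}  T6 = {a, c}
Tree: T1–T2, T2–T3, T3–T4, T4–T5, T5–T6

Every vertex of G appears in some bag (union = {a, b, c, d, e, f, g}); every edge is covered by a bag; and for each vertex v the set of bags containing v is connected in the bag tree. The decomposition is therefore valid. The largest bag has 2 vertices, so the width is 1.

Yes; width 1.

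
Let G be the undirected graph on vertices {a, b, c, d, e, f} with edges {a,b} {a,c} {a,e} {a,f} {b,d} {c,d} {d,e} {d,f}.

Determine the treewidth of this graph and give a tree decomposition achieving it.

Treewidth 2.
One such decomposition:
Bags: B1 = {a, d, e}  B2 = {a, c, d}  B3 = {a, d, f}  B4 = {a, b, d}
Tree: B1–B2, B2–B3, B3–B4

The largest bag has 3 vertices, giving width 2; this decomposition certifies tw(G) ≤ 2. The edges a–e–d–c–a form a cycle, so G is not a tree and its treewidth is at least 2. Hence tw(G) = 2 exactly.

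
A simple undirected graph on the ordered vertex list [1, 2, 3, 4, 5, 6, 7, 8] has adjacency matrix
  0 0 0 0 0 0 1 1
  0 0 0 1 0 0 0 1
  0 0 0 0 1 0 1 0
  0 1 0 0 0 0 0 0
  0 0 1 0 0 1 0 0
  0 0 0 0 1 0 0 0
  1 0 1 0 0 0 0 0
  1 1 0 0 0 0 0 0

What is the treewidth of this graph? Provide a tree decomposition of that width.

The largest bag has 2 vertices, giving width 1; this decomposition certifies tw(G) ≤ 1. Since G has at least one edge (e.g. 6–5), it is not an edgeless graph, so tw(G) ≥ 1. Therefore the treewidth is 1.

Treewidth 1.
One such decomposition:
Bags: B1 = {5, 6}  B2 = {3, 5}  B3 = {3, 7}  B4 = {1, 7}  B5 = {1, 8}  B6 = {2, 8}  B7 = {2, 4}
Tree: B1–B2, B2–B3, B3–B4, B4–B5, B5–B6, B6–B7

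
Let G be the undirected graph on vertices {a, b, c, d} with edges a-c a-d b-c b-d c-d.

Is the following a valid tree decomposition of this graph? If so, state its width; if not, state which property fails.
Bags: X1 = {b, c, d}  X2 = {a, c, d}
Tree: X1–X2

Yes; width 2.

Checking the three conditions: (i) the bags cover all of {a, b, c, d}; (ii) for each edge, some bag contains both endpoints; (iii) the bags containing any fixed vertex form a subtree. All hold, so the decomposition is valid with width 3 − 1 = 2.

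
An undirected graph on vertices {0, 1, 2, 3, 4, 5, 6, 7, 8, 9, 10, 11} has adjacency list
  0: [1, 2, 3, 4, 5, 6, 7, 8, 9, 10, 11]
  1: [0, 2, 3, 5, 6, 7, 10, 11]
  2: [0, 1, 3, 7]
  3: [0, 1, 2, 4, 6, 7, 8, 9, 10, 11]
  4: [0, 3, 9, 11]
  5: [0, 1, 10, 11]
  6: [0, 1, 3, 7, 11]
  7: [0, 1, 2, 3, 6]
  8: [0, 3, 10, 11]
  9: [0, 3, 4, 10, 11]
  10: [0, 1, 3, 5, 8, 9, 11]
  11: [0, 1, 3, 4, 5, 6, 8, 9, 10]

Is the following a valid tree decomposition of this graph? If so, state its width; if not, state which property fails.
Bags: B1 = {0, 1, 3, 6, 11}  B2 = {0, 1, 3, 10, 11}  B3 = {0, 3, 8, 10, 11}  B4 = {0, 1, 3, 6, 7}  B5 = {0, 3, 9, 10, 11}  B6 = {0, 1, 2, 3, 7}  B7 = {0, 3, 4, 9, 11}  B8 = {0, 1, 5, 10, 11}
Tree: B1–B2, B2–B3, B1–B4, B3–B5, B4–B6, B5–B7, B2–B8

Yes; width 4.

Checking the three conditions: (i) the bags cover all of {0, 1, 2, 3, 4, 5, 6, 7, 8, 9, 10, 11}; (ii) for each edge, some bag contains both endpoints; (iii) the bags containing any fixed vertex form a subtree. All hold, so the decomposition is valid with width 5 − 1 = 4.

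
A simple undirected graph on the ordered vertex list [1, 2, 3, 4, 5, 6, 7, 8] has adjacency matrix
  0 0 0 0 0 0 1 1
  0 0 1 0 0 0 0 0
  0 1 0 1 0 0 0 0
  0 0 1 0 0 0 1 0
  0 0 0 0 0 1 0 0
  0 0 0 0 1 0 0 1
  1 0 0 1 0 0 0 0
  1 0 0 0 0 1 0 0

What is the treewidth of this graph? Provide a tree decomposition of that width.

Each bag holds 2 vertices, so the decomposition has width 1, which upper-bounds the treewidth. G has an edge, so its treewidth is at least 1. The upper and lower bounds meet at 1, so that is the treewidth.

Treewidth 1.
One such decomposition:
Bags: B1 = {2, 3}  B2 = {3, 4}  B3 = {4, 7}  B4 = {1, 7}  B5 = {1, 8}  B6 = {6, 8}  B7 = {5, 6}
Tree: B1–B2, B2–B3, B3–B4, B4–B5, B5–B6, B6–B7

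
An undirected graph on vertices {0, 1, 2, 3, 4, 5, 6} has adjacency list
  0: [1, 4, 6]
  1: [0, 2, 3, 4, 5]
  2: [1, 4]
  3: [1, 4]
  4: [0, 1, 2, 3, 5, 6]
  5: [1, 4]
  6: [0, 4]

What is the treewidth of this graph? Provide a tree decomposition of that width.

Treewidth 2.
One such decomposition:
Bags: B1 = {0, 1, 4}  B2 = {1, 3, 4}  B3 = {1, 4, 5}  B4 = {1, 2, 4}  B5 = {0, 4, 6}
Tree: B1–B2, B2–B3, B1–B4, B1–B5

Each bag holds 3 vertices, so the decomposition has width 2, which upper-bounds the treewidth. Conversely, {0, 1, 4} is a clique of size 3, and the vertices of any clique must share a bag in every tree decomposition; so some bag has ≥ 3 vertices and tw(G) ≥ 2. The upper and lower bounds meet at 2, so that is the treewidth.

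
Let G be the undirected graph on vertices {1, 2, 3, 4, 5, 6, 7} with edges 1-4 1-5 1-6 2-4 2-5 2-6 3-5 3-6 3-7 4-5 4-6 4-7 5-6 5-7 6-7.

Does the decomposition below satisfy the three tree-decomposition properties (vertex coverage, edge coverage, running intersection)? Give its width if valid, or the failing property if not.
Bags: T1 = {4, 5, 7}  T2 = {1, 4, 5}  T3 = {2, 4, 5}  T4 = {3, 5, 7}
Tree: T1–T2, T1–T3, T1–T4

No — vertex 6 appears in no bag.

A tree decomposition must satisfy three properties: every vertex lies in some bag; for every edge, both endpoints lie together in some bag; and for every vertex, the bags containing it form a connected subtree. Here vertex 6 appears in no bag, so the decomposition is invalid.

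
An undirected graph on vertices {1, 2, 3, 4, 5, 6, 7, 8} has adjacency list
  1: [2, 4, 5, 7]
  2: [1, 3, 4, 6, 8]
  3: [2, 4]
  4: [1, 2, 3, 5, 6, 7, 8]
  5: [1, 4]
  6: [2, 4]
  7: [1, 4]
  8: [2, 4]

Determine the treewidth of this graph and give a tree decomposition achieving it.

Each bag holds 3 vertices, so the decomposition has width 2, which upper-bounds the treewidth. On the other hand G contains the 3-clique {2, 4, 8}. A clique must lie in a single bag of any decomposition, so no decomposition can have width below 2. Combining the bounds, tw(G) = 2.

Treewidth 2.
One such decomposition:
Bags: B1 = {1, 4, 7}  B2 = {1, 2, 4}  B3 = {2, 4, 6}  B4 = {2, 4, 8}  B5 = {1, 4, 5}  B6 = {2, 3, 4}
Tree: B1–B2, B2–B3, B3–B4, B1–B5, B4–B6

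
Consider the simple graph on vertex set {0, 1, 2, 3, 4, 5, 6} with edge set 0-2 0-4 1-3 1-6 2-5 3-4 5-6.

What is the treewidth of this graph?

A width-2 tree decomposition is:
Bags: B1 = {2, 5, 6}  B2 = {1, 2, 6}  B3 = {1, 2, 3}  B4 = {2, 3, 4}  B5 = {0, 2, 4}
Tree: B1–B2, B2–B3, B3–B4, B4–B5
Every bag has size at most 3, so the width is 3 − 1 = 2 and tw(G) ≤ 2. For the lower bound, G contains the cycle 2–5–6–1–3–4–0–2, so G is not a forest; only forests have treewidth ≤ 1, hence tw(G) ≥ 2. Combining the bounds, tw(G) = 2.

2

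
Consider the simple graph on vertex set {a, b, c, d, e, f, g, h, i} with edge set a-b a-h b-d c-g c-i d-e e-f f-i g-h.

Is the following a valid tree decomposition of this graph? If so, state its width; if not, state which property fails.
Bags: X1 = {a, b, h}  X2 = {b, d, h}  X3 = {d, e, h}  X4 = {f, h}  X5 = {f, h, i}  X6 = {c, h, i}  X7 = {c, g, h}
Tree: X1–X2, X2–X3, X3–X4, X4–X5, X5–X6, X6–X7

A tree decomposition must satisfy three properties: every vertex lies in some bag; for every edge, both endpoints lie together in some bag; and for every vertex, the bags containing it form a connected subtree. Here edge (e,f) lies in no bag, so the decomposition is invalid.

No — edge (e,f) lies in no bag.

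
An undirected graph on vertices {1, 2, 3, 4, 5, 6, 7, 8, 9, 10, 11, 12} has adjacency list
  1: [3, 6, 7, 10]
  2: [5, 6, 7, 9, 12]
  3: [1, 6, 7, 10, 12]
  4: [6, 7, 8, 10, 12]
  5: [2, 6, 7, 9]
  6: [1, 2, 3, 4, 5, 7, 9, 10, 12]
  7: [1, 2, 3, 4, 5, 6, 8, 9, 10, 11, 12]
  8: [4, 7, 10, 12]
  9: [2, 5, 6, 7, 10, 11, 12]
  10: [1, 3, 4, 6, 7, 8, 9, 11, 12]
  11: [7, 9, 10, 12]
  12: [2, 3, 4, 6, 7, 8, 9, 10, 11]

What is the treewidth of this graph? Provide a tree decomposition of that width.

Treewidth 4.
One optimal decomposition is:
Bags: B1 = {3, 6, 7, 10, 12}  B2 = {6, 7, 9, 10, 12}  B3 = {2, 6, 7, 9, 12}  B4 = {7, 9, 10, 11, 12}  B5 = {4, 6, 7, 10, 12}  B6 = {4, 7, 8, 10, 12}  B7 = {1, 3, 6, 7, 10}  B8 = {2, 5, 6, 7, 9}
Tree: B1–B2, B2–B3, B2–B4, B2–B5, B5–B6, B1–B7, B3–B8

Every bag has size at most 5, so the width is 5 − 1 = 4 and tw(G) ≤ 4. For the lower bound, the 5 vertices {4, 7, 8, 10, 12} are pairwise adjacent, and any tree decomposition puts a clique entirely inside one bag — forcing width ≥ 4. Combining the bounds, tw(G) = 4.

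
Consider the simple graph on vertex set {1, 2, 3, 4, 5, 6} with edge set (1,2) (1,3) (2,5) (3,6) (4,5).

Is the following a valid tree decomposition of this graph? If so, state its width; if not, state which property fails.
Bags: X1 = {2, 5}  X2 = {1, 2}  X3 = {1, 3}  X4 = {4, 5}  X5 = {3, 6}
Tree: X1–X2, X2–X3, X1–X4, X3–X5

Every vertex of G appears in some bag (union = {1, 2, 3, 4, 5, 6}); every edge is covered by a bag; and for each vertex v the set of bags containing v is connected in the bag tree. The decomposition is therefore valid. The largest bag has 2 vertices, so the width is 1.

Yes; width 1.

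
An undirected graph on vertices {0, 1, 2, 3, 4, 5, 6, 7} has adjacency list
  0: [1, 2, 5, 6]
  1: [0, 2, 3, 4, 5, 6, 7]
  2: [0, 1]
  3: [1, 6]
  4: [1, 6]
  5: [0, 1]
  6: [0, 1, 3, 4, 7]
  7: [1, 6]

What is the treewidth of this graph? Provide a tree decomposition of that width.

Treewidth 2.
One such decomposition:
Bags: B1 = {0, 1, 5}  B2 = {0, 1, 6}  B3 = {0, 1, 2}  B4 = {1, 4, 6}  B5 = {1, 3, 6}  B6 = {1, 6, 7}
Tree: B1–B2, B1–B3, B2–B4, B4–B5, B2–B6

Each bag holds 3 vertices, so the decomposition has width 2, which upper-bounds the treewidth. Conversely, {0, 1, 2} is a clique of size 3, and the vertices of any clique must share a bag in every tree decomposition; so some bag has ≥ 3 vertices and tw(G) ≥ 2. Therefore the treewidth is 2.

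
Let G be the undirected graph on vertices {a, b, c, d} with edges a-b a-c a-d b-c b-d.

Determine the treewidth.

2

A width-2 tree decomposition is:
Bags: B1 = {a, b, d}  B2 = {a, b, c}
Tree: B1–B2
Each bag holds 3 vertices, so the decomposition has width 2, which upper-bounds the treewidth. For the lower bound, the 3 vertices {a, b, d} are pairwise adjacent, and any tree decomposition puts a clique entirely inside one bag — forcing width ≥ 2. Hence tw(G) = 2 exactly.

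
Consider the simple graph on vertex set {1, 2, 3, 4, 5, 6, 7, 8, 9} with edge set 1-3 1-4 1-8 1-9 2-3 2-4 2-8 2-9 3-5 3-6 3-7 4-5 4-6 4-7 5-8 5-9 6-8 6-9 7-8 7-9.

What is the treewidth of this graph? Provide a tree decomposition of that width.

Treewidth 4.
One such decomposition:
Bags: B1 = {3, 4, 6, 8, 9}  B2 = {3, 4, 5, 8, 9}  B3 = {3, 4, 7, 8, 9}  B4 = {1, 3, 4, 8, 9}  B5 = {2, 3, 4, 8, 9}
Tree: B1–B2, B2–B3, B3–B4, B4–B5

Each bag holds 5 vertices, so the decomposition has width 4, which upper-bounds the treewidth. For the lower bound: the 5 vertex sets {6,8}, {4,5}, {3,7}, {9}, {1} are disjoint, each induces a connected subgraph, and every pair is joined by at least one edge of G. Contracting each set to a single vertex therefore yields K_{5} as a minor, and since treewidth is minor-monotone, tw(G) ≥ tw(K_{5}) = 4. Combining the bounds, tw(G) = 4.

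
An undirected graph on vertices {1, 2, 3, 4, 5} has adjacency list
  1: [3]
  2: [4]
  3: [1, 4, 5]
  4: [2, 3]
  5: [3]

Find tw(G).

A width-1 tree decomposition is:
Bags: B1 = {3, 5}  B2 = {1, 3}  B3 = {3, 4}  B4 = {2, 4}
Tree: B1–B2, B1–B3, B3–B4
Every bag has size at most 2, so the width is 2 − 1 = 1 and tw(G) ≤ 1. Since G has at least one edge (e.g. 5–3), it is not an edgeless graph, so tw(G) ≥ 1. Therefore the treewidth is 1.

1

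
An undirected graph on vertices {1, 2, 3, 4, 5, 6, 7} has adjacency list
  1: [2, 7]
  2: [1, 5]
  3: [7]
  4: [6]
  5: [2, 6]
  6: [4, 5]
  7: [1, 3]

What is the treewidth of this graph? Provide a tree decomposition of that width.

Every bag has size at most 2, so the width is 2 − 1 = 1 and tw(G) ≤ 1. G has an edge, so its treewidth is at least 1. Combining the bounds, tw(G) = 1.

Treewidth 1.
One such decomposition:
Bags: B1 = {3, 7}  B2 = {1, 7}  B3 = {1, 2}  B4 = {2, 5}  B5 = {5, 6}  B6 = {4, 6}
Tree: B1–B2, B2–B3, B3–B4, B4–B5, B5–B6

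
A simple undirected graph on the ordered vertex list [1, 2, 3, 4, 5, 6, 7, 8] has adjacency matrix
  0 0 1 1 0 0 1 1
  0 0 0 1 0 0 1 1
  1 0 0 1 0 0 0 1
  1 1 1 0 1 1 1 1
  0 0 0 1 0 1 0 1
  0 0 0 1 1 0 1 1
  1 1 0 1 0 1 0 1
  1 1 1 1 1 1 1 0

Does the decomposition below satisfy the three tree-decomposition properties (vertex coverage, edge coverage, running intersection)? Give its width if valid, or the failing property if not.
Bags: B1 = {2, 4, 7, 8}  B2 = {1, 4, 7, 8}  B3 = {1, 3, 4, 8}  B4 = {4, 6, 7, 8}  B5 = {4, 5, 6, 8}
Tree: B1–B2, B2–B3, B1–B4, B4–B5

Yes; width 3.

Checking the three conditions: (i) the bags cover all of {1, 2, 3, 4, 5, 6, 7, 8}; (ii) for each edge, some bag contains both endpoints; (iii) the bags containing any fixed vertex form a subtree. All hold, so the decomposition is valid with width 4 − 1 = 3.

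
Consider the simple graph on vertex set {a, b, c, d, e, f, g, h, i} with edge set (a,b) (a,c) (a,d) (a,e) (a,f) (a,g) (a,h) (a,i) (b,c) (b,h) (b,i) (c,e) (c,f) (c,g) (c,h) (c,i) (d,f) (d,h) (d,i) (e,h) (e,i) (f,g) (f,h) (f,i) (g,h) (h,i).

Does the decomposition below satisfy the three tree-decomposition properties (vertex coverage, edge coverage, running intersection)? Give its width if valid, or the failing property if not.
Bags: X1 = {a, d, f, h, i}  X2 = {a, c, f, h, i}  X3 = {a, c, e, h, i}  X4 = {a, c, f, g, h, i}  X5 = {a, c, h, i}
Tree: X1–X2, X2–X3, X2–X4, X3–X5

No — vertex b appears in no bag.

A tree decomposition must satisfy three properties: every vertex lies in some bag; for every edge, both endpoints lie together in some bag; and for every vertex, the bags containing it form a connected subtree. Here vertex b appears in no bag, so the decomposition is invalid.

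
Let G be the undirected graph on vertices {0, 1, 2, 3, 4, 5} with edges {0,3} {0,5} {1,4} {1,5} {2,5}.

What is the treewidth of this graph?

1

A width-1 tree decomposition is:
Bags: B1 = {1, 5}  B2 = {0, 5}  B3 = {2, 5}  B4 = {1, 4}  B5 = {0, 3}
Tree: B1–B2, B2–B3, B1–B4, B2–B5
The largest bag has 2 vertices, giving width 1; this decomposition certifies tw(G) ≤ 1. Since G has at least one edge (e.g. 5–1), it is not an edgeless graph, so tw(G) ≥ 1. The upper and lower bounds meet at 1, so that is the treewidth.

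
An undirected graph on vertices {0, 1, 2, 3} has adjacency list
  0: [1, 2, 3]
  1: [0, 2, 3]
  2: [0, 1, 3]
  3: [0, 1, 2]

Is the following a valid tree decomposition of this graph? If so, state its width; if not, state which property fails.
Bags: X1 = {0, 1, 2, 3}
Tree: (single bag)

Yes; width 3.

Every vertex of G appears in some bag (union = {0, 1, 2, 3}); every edge is covered by a bag; and for each vertex v the set of bags containing v is connected in the bag tree. The decomposition is therefore valid. The largest bag has 4 vertices, so the width is 3.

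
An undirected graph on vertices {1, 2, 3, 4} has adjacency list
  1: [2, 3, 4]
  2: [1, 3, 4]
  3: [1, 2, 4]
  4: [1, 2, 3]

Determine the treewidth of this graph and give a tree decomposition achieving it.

Treewidth 3.
Bags: B1 = {1, 2, 3, 4}
Tree: (single bag)

With just one bag of size 4, the width is 4 − 1 = 3, so tw(G) ≤ 3. On the other hand G contains the 4-clique {1, 2, 3, 4}. A clique must lie in a single bag of any decomposition, so no decomposition can have width below 3. Therefore the treewidth is 3.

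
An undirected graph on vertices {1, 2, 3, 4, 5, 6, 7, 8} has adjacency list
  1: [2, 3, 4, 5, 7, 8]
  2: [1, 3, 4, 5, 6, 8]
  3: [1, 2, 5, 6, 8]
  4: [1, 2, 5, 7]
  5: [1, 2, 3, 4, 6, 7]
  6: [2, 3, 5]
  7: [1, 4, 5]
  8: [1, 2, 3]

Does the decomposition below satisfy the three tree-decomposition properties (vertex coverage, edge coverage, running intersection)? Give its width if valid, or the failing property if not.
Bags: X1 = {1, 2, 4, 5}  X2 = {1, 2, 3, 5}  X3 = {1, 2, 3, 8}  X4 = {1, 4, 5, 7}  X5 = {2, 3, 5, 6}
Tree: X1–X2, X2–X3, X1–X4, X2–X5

Yes; width 3.

Every vertex of G appears in some bag (union = {1, 2, 3, 4, 5, 6, 7, 8}); every edge is covered by a bag; and for each vertex v the set of bags containing v is connected in the bag tree. The decomposition is therefore valid. The largest bag has 4 vertices, so the width is 3.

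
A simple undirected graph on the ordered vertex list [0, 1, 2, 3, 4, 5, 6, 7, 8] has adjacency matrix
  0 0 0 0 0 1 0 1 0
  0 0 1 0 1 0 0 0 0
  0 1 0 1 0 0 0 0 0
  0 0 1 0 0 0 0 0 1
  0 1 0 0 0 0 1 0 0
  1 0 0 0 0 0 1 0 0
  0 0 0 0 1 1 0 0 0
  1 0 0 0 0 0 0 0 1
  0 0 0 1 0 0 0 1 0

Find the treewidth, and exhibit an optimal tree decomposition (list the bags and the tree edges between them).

The largest bag has 3 vertices, giving width 2; this decomposition certifies tw(G) ≤ 2. For the lower bound, G contains the cycle 6–4–1–2–3–8–7–0–5–6, so G is not a forest; only forests have treewidth ≤ 1, hence tw(G) ≥ 2. Hence tw(G) = 2 exactly.

Treewidth 2.
Bags: B1 = {1, 4, 6}  B2 = {1, 2, 6}  B3 = {2, 3, 6}  B4 = {3, 6, 8}  B5 = {6, 7, 8}  B6 = {0, 6, 7}  B7 = {0, 5, 6}
Tree: B1–B2, B2–B3, B3–B4, B4–B5, B5–B6, B6–B7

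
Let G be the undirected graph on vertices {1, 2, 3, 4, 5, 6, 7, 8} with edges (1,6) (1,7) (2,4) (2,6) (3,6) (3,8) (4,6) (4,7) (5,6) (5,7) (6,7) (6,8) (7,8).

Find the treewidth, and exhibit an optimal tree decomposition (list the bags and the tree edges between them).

Treewidth 2.
Bags: B1 = {3, 6, 8}  B2 = {6, 7, 8}  B3 = {4, 6, 7}  B4 = {5, 6, 7}  B5 = {1, 6, 7}  B6 = {2, 4, 6}
Tree: B1–B2, B2–B3, B2–B4, B3–B5, B3–B6

The largest bag has 3 vertices, giving width 2; this decomposition certifies tw(G) ≤ 2. Conversely, {2, 4, 6} is a clique of size 3, and the vertices of any clique must share a bag in every tree decomposition; so some bag has ≥ 3 vertices and tw(G) ≥ 2. Hence tw(G) = 2 exactly.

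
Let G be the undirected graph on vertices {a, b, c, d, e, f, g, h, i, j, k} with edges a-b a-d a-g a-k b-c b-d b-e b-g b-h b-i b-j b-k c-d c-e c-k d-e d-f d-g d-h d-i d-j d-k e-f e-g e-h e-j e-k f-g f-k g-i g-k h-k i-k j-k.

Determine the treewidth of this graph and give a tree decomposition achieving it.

Treewidth 4.
Bags: B1 = {a, b, d, g, k}  B2 = {b, d, e, g, k}  B3 = {b, c, d, e, k}  B4 = {d, e, f, g, k}  B5 = {b, d, e, h, k}  B6 = {b, d, e, j, k}  B7 = {b, d, g, i, k}
Tree: B1–B2, B2–B3, B2–B4, B3–B5, B2–B6, B2–B7

Each bag holds 5 vertices, so the decomposition has width 4, which upper-bounds the treewidth. For the lower bound, the 5 vertices {d, e, f, g, k} are pairwise adjacent, and any tree decomposition puts a clique entirely inside one bag — forcing width ≥ 4. The upper and lower bounds meet at 4, so that is the treewidth.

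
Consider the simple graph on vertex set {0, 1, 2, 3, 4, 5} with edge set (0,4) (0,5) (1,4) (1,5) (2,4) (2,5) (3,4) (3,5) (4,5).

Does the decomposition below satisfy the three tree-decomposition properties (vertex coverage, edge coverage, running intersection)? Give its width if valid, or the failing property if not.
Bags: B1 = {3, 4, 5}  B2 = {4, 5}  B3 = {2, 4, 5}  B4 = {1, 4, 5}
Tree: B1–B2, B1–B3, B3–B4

No — vertex 0 appears in no bag.

A tree decomposition must satisfy three properties: every vertex lies in some bag; for every edge, both endpoints lie together in some bag; and for every vertex, the bags containing it form a connected subtree. Here vertex 0 appears in no bag, so the decomposition is invalid.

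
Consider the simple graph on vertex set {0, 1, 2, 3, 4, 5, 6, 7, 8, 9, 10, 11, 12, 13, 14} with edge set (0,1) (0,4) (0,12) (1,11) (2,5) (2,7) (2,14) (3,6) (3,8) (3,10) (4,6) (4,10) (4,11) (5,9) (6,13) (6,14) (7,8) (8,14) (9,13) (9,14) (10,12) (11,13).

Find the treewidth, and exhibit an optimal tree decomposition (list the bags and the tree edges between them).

Treewidth 3.
One optimal decomposition is:
Bags: B1 = {2, 5, 7, 9}  B2 = {2, 7, 9, 14}  B3 = {7, 8, 9, 14}  B4 = {8, 9, 13, 14}  B5 = {6, 8, 13, 14}  B6 = {3, 6, 8, 13}  B7 = {3, 6, 11, 13}  B8 = {3, 4, 6, 11}  B9 = {3, 4, 10, 11}  B10 = {1, 4, 10, 11}  B11 = {0, 1, 4, 10}  B12 = {0, 1, 10, 12}
Tree: B1–B2, B2–B3, B3–B4, B4–B5, B5–B6, B6–B7, B7–B8, B8–B9, B9–B10, B10–B11, B11–B12

Each bag holds 4 vertices, so the decomposition has width 3, which upper-bounds the treewidth. For the lower bound: the 4 vertex sets {2,5,7}, {9}, {14}, {3,6,8,13} are disjoint, each induces a connected subgraph, and every pair is joined by at least one edge of G. Contracting each set to a single vertex therefore yields K_{4} as a minor, and since treewidth is minor-monotone, tw(G) ≥ tw(K_{4}) = 3. The upper and lower bounds meet at 3, so that is the treewidth.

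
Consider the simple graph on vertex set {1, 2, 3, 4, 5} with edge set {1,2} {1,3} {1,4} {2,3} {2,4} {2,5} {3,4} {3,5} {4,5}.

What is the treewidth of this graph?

A width-3 tree decomposition is:
Bags: B1 = {1, 2, 3, 4}  B2 = {2, 3, 4, 5}
Tree: B1–B2
The largest bag has 4 vertices, giving width 3; this decomposition certifies tw(G) ≤ 3. For the lower bound, the 4 vertices {1, 2, 3, 4} are pairwise adjacent, and any tree decomposition puts a clique entirely inside one bag — forcing width ≥ 3. Hence tw(G) = 3 exactly.

3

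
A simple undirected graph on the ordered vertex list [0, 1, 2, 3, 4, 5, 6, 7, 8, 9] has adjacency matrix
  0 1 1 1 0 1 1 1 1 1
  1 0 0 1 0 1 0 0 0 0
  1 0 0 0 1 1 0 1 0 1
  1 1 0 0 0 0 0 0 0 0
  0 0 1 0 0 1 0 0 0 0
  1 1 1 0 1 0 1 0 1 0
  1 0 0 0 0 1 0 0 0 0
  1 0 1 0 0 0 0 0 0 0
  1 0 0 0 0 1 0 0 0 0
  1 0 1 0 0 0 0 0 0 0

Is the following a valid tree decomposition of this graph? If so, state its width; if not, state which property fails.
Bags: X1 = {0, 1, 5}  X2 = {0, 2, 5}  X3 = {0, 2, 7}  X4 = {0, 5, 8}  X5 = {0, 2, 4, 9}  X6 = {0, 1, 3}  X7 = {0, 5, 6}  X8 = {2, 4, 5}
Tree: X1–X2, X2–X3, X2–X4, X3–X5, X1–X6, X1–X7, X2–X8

A tree decomposition must satisfy three properties: every vertex lies in some bag; for every edge, both endpoints lie together in some bag; and for every vertex, the bags containing it form a connected subtree. Here bags containing vertex 4 are not connected in the tree, so the decomposition is invalid.

No — bags containing vertex 4 are not connected in the tree.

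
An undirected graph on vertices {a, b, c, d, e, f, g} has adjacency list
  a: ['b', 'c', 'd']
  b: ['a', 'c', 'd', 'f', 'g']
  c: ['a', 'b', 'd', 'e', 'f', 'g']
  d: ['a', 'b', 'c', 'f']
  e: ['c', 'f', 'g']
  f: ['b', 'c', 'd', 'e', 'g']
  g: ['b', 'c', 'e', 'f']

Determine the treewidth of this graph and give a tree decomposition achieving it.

Treewidth 3.
One optimal decomposition is:
Bags: B1 = {b, c, d, f}  B2 = {a, b, c, d}  B3 = {b, c, f, g}  B4 = {c, e, f, g}
Tree: B1–B2, B1–B3, B3–B4

Every bag has size at most 4, so the width is 4 − 1 = 3 and tw(G) ≤ 3. For the lower bound, the 4 vertices {a, b, c, d} are pairwise adjacent, and any tree decomposition puts a clique entirely inside one bag — forcing width ≥ 3. Combining the bounds, tw(G) = 3.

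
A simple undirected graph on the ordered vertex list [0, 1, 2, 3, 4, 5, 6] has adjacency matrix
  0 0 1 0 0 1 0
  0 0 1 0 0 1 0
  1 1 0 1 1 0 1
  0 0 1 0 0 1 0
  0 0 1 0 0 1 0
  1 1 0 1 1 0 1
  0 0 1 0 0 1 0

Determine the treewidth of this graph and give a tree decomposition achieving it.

Treewidth 2.
Bags: B1 = {2, 5, 6}  B2 = {1, 2, 5}  B3 = {2, 4, 5}  B4 = {2, 3, 5}  B5 = {0, 2, 5}
Tree: B1–B2, B2–B3, B3–B4, B4–B5

The largest bag has 3 vertices, giving width 2; this decomposition certifies tw(G) ≤ 2. For the lower bound, G contains the cycle 2–6–5–1–2, so G is not a forest; only forests have treewidth ≤ 1, hence tw(G) ≥ 2. The upper and lower bounds meet at 2, so that is the treewidth.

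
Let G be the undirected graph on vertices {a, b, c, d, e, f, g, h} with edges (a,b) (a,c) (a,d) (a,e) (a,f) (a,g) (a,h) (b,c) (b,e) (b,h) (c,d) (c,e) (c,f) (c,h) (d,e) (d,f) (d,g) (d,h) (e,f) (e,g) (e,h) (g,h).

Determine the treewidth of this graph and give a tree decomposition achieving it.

Every bag has size at most 5, so the width is 5 − 1 = 4 and tw(G) ≤ 4. On the other hand G contains the 5-clique {a, d, e, g, h}. A clique must lie in a single bag of any decomposition, so no decomposition can have width below 4. Therefore the treewidth is 4.

Treewidth 4.
One optimal decomposition is:
Bags: B1 = {a, c, d, e, h}  B2 = {a, d, e, g, h}  B3 = {a, c, d, e, f}  B4 = {a, b, c, e, h}
Tree: B1–B2, B1–B3, B1–B4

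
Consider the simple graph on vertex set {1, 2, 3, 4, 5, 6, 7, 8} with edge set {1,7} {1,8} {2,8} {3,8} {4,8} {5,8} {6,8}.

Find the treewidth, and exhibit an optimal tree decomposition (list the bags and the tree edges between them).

Treewidth 1.
One such decomposition:
Bags: B1 = {1, 8}  B2 = {2, 8}  B3 = {3, 8}  B4 = {4, 8}  B5 = {5, 8}  B6 = {1, 7}  B7 = {6, 8}
Tree: B1–B2, B1–B3, B2–B4, B1–B5, B1–B6, B4–B7

Each bag holds 2 vertices, so the decomposition has width 1, which upper-bounds the treewidth. G has an edge, so its treewidth is at least 1. Combining the bounds, tw(G) = 1.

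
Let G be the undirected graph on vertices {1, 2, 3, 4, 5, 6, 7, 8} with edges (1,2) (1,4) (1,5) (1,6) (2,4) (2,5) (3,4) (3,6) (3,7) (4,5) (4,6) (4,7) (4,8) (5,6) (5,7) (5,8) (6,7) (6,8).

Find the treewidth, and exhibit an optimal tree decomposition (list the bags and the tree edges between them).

Treewidth 3.
Bags: B1 = {4, 5, 6, 7}  B2 = {3, 4, 6, 7}  B3 = {1, 4, 5, 6}  B4 = {1, 2, 4, 5}  B5 = {4, 5, 6, 8}
Tree: B1–B2, B1–B3, B3–B4, B1–B5

Each bag holds 4 vertices, so the decomposition has width 3, which upper-bounds the treewidth. For the lower bound, the 4 vertices {3, 4, 6, 7} are pairwise adjacent, and any tree decomposition puts a clique entirely inside one bag — forcing width ≥ 3. Therefore the treewidth is 3.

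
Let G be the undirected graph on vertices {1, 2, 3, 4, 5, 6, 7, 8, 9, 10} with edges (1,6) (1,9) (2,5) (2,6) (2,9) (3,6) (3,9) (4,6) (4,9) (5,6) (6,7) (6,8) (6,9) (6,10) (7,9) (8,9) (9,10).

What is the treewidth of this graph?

A width-2 tree decomposition is:
Bags: B1 = {6, 9, 10}  B2 = {4, 6, 9}  B3 = {2, 6, 9}  B4 = {3, 6, 9}  B5 = {2, 5, 6}  B6 = {6, 8, 9}  B7 = {6, 7, 9}  B8 = {1, 6, 9}
Tree: B1–B2, B1–B3, B1–B4, B3–B5, B1–B6, B4–B7, B7–B8
Every bag has size at most 3, so the width is 3 − 1 = 2 and tw(G) ≤ 2. On the other hand G contains the 3-clique {1, 6, 9}. A clique must lie in a single bag of any decomposition, so no decomposition can have width below 2. Combining the bounds, tw(G) = 2.

2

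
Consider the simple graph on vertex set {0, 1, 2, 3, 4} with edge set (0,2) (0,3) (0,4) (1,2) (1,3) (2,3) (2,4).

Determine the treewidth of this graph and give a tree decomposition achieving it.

Every bag has size at most 3, so the width is 3 − 1 = 2 and tw(G) ≤ 2. Conversely, {0, 2, 3} is a clique of size 3, and the vertices of any clique must share a bag in every tree decomposition; so some bag has ≥ 3 vertices and tw(G) ≥ 2. Therefore the treewidth is 2.

Treewidth 2.
One optimal decomposition is:
Bags: B1 = {1, 2, 3}  B2 = {0, 2, 3}  B3 = {0, 2, 4}
Tree: B1–B2, B2–B3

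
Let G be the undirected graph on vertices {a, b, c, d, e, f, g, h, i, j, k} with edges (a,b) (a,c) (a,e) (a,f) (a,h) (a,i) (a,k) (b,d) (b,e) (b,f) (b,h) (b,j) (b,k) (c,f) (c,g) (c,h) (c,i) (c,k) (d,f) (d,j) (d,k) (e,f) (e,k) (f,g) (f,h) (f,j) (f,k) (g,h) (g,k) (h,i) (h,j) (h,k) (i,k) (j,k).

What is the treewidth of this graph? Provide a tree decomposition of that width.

Treewidth 4.
Bags: B1 = {a, b, f, h, k}  B2 = {b, f, h, j, k}  B3 = {a, b, e, f, k}  B4 = {a, c, f, h, k}  B5 = {a, c, h, i, k}  B6 = {c, f, g, h, k}  B7 = {b, d, f, j, k}
Tree: B1–B2, B1–B3, B1–B4, B4–B5, B4–B6, B2–B7

Every bag has size at most 5, so the width is 5 − 1 = 4 and tw(G) ≤ 4. On the other hand G contains the 5-clique {b, d, f, j, k}. A clique must lie in a single bag of any decomposition, so no decomposition can have width below 4. Hence tw(G) = 4 exactly.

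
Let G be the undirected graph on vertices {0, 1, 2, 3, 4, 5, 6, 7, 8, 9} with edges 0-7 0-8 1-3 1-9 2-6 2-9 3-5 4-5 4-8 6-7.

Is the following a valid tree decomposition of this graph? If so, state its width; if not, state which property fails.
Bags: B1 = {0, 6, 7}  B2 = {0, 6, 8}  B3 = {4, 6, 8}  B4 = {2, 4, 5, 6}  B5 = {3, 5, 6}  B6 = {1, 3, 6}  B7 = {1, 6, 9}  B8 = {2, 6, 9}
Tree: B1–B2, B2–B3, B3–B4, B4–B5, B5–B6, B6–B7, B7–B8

A tree decomposition must satisfy three properties: every vertex lies in some bag; for every edge, both endpoints lie together in some bag; and for every vertex, the bags containing it form a connected subtree. Here bags containing vertex 2 are not connected in the tree, so the decomposition is invalid.

No — bags containing vertex 2 are not connected in the tree.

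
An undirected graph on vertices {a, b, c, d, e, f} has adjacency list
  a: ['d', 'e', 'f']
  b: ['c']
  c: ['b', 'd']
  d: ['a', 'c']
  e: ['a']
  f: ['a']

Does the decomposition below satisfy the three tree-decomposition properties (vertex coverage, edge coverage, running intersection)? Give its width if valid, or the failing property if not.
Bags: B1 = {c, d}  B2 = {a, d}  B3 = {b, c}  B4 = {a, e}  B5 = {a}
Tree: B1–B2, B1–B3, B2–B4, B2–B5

A tree decomposition must satisfy three properties: every vertex lies in some bag; for every edge, both endpoints lie together in some bag; and for every vertex, the bags containing it form a connected subtree. Here vertex f appears in no bag, so the decomposition is invalid.

No — vertex f appears in no bag.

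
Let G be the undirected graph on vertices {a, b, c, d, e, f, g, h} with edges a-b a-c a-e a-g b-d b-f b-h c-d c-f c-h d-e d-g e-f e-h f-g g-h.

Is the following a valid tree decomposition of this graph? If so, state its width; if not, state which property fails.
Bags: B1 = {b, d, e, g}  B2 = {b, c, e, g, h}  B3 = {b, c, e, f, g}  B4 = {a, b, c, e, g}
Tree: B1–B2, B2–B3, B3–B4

A tree decomposition must satisfy three properties: every vertex lies in some bag; for every edge, both endpoints lie together in some bag; and for every vertex, the bags containing it form a connected subtree. Here edge (c,d) lies in no bag, so the decomposition is invalid.

No — edge (c,d) lies in no bag.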